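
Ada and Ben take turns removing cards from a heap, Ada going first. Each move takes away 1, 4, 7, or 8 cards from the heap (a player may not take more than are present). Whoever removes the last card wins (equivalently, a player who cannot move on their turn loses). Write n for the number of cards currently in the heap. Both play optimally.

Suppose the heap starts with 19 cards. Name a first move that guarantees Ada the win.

Compute win/loss labels from the base case upward. A position with no move is L. Any other position is W if it can reach an L in one move, else L.
n=0: no move → L
n=1: W (go to 0, an L position)
n=2: L (sole option 1(W) is W)
n=3: W (go to 2, an L position)
n=4: W (go to 0, an L position)
n=5: L (options 4(W), 1(W) are all W)
n=6: W (go to 5, an L position)
n=7: W (go to 0, an L position)
n=8: W (go to 0, an L position)
n=9: W (go to 5, an L position)
n=10: W (go to 2, an L position)
n=11: L (options 10(W), 7(W), 4(W), 3(W) are all W)
n=12: W (go to 11, an L position)
n=13: W (go to 5, an L position)
n=14: L (options 13(W), 10(W), 7(W), 6(W) are all W)
n=15: W (go to 14, an L position)
n=16: L (options 15(W), 12(W), 9(W), 8(W) are all W)
n=17: W (go to 16, an L position)
n=18: W (go to 14, an L position)
n=19: W (go to 11, an L position)
From 19, the L positions reachable in one move are: 11.

Remove 8, leaving 11.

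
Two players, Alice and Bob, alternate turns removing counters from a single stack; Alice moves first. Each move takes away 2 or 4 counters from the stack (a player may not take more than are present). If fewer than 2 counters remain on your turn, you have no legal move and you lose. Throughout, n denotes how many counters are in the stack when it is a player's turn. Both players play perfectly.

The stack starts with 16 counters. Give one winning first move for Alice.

Remove 4, leaving 12.

Use the standard recursion: the mover loses at a terminal position; elsewhere, the mover wins exactly when some move hands the opponent an L position.
n=0: no move → L
n=1: no move → L
n=2: can move to 0, which is L ⇒ W
n=3: can move to 1, which is L ⇒ W
n=4: can move to 0, which is L ⇒ W
n=5: can move to 1, which is L ⇒ W
n=6: moves to 4(W), 2(W); every one is W ⇒ L
n=7: moves to 5(W), 3(W); every one is W ⇒ L
n=8: can move to 6, which is L ⇒ W
n=9: can move to 7, which is L ⇒ W
n=10: can move to 6, which is L ⇒ W
n=11: can move to 7, which is L ⇒ W
n=12: moves to 10(W), 8(W); every one is W ⇒ L
n=13: moves to 11(W), 9(W); every one is W ⇒ L
n=14: can move to 12, which is L ⇒ W
n=15: can move to 13, which is L ⇒ W
n=16: can move to 12, which is L ⇒ W
From 16, the L positions reachable in one move are: 12.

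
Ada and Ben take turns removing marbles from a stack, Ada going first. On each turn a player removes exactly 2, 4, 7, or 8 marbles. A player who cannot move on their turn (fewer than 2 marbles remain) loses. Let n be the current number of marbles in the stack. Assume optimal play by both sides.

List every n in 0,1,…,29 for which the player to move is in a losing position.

0, 1, 6, 11, 12, 17, 22, 23, 28

Build the W/L table. Terminal = L. A non-terminal position is W if it has a move to some L; otherwise it is L.
n=0: no move → L
n=1: no move → L
n=2: can move to 0, which is L ⇒ W
n=3: can move to 1, which is L ⇒ W
n=4: can move to 0, which is L ⇒ W
n=5: can move to 1, which is L ⇒ W
n=6: moves to 4(W), 2(W); every one is W ⇒ L
n=7: can move to 0, which is L ⇒ W
n=8: can move to 6, which is L ⇒ W
n=9: can move to 1, which is L ⇒ W
n=10: can move to 6, which is L ⇒ W
n=11: moves to 9(W), 7(W), 4(W), 3(W); every one is W ⇒ L
n=12: moves to 10(W), 8(W), 5(W), 4(W); every one is W ⇒ L
n=13: can move to 11, which is L ⇒ W
n=14: can move to 12, which is L ⇒ W
n=15: can move to 11, which is L ⇒ W
n=16: can move to 12, which is L ⇒ W
n=17: moves to 15(W), 13(W), 10(W), 9(W); every one is W ⇒ L
n=18: can move to 11, which is L ⇒ W
n=19: can move to 17, which is L ⇒ W
n=20: can move to 12, which is L ⇒ W
n=21: can move to 17, which is L ⇒ W
n=22: moves to 20(W), 18(W), 15(W), 14(W); every one is W ⇒ L
n=23: moves to 21(W), 19(W), 16(W), 15(W); every one is W ⇒ L
n=24: can move to 22, which is L ⇒ W
n=25: can move to 23, which is L ⇒ W
n=26: can move to 22, which is L ⇒ W
n=27: can move to 23, which is L ⇒ W
n=28: moves to 26(W), 24(W), 21(W), 20(W); every one is W ⇒ L
n=29: can move to 22, which is L ⇒ W
The losing starting values of n are exactly the entries labelled L in this table (9 of them).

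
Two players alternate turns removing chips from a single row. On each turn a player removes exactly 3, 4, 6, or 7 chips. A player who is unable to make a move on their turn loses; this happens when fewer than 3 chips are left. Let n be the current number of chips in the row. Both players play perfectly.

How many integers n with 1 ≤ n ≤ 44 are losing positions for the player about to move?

14

Build the W/L table. Terminal = L. A non-terminal position is W if it has a move to some L; otherwise it is L.
n=0: no move → L
n=1: no move → L
n=2: no move → L
n=3: can move to 0, which is L ⇒ W
n=4: can move to 1, which is L ⇒ W
n=5: can move to 2, which is L ⇒ W
n=6: can move to 2, which is L ⇒ W
n=7: can move to 1, which is L ⇒ W
n=8: can move to 2, which is L ⇒ W
n=9: can move to 2, which is L ⇒ W
n=10: moves to 7(W), 6(W), 4(W), 3(W); every one is W ⇒ L
n=11: moves to 8(W), 7(W), 5(W), 4(W); every one is W ⇒ L
n=12: moves to 9(W), 8(W), 6(W), 5(W); every one is W ⇒ L
n=13: can move to 10, which is L ⇒ W
n=14: can move to 11, which is L ⇒ W
n=15: can move to 12, which is L ⇒ W
n=16: can move to 12, which is L ⇒ W
n=17: can move to 11, which is L ⇒ W
n=18: can move to 12, which is L ⇒ W
n=19: can move to 12, which is L ⇒ W
n=20: moves to 17(W), 16(W), 14(W), 13(W); every one is W ⇒ L
n=21: moves to 18(W), 17(W), 15(W), 14(W); every one is W ⇒ L
n=22: moves to 19(W), 18(W), 16(W), 15(W); every one is W ⇒ L
n=23: can move to 20, which is L ⇒ W
n=24: can move to 21, which is L ⇒ W
n=25: can move to 22, which is L ⇒ W
n=26: can move to 22, which is L ⇒ W
n=27: can move to 21, which is L ⇒ W
n=28: can move to 22, which is L ⇒ W
n=29: can move to 22, which is L ⇒ W
n=30: moves to 27(W), 26(W), 24(W), 23(W); every one is W ⇒ L
n=31: moves to 28(W), 27(W), 25(W), 24(W); every one is W ⇒ L
n=32: moves to 29(W), 28(W), 26(W), 25(W); every one is W ⇒ L
n=33: can move to 30, which is L ⇒ W
n=34: can move to 31, which is L ⇒ W
n=35: can move to 32, which is L ⇒ W
n=36: can move to 32, which is L ⇒ W
n=37: can move to 31, which is L ⇒ W
n=38: can move to 32, which is L ⇒ W
n=39: can move to 32, which is L ⇒ W
n=40: moves to 37(W), 36(W), 34(W), 33(W); every one is W ⇒ L
n=41: moves to 38(W), 37(W), 35(W), 34(W); every one is W ⇒ L
n=42: moves to 39(W), 38(W), 36(W), 35(W); every one is W ⇒ L
n=43: can move to 40, which is L ⇒ W
n=44: can move to 41, which is L ⇒ W
L entries with 1 ≤ n ≤ 44 (n=0 is outside the asked range and is not counted): n = 1, 2, 10, 11, 12, 20, 21, 22, 30, 31, 32, 40, 41, 42; that makes 14.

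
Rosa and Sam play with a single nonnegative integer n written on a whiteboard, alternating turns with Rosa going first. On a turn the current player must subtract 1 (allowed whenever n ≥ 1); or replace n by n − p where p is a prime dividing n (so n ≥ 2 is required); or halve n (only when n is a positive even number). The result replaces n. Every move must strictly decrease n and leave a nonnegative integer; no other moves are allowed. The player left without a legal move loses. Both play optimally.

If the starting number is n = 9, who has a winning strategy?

Sam wins.

Use the standard recursion: the mover loses at a terminal position; elsewhere, the mover wins exactly when some move hands the opponent an L position.
n=0: no move → L
n=1: reaches L-position 0 → W
n=2: reaches L-position 0 → W
n=3: reaches L-position 0 → W
n=4: only reaches 2(W), 3(W), all W → L
n=5: reaches L-position 0 → W
n=6: reaches L-position 4 → W
n=7: reaches L-position 0 → W
n=8: reaches L-position 4 → W
n=9: only reaches 6(W), 8(W), all W → L
The starting position 9 is L: whatever Rosa does, the opponent receives a W position.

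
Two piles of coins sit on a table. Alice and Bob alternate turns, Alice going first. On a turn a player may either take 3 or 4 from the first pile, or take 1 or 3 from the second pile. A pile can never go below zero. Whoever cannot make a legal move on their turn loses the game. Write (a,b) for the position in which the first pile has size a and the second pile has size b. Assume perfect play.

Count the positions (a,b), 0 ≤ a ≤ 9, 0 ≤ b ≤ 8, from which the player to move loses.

Use the standard recursion: the mover loses at a terminal position; elsewhere, the mover wins exactly when some move hands the opponent an L position.
Every move lowers a or b (never raises either), so fill the grid row by row in increasing a, and left to right within a row: each cell's successors are then already labelled.
      b=0  b=1  b=2  b=3  b=4  b=5  b=6  b=7  b=8
a=0:    L    W    L    W    L    W    L    W    L
a=1:    L    W    L    W    L    W    L    W    L
a=2:    L    W    L    W    L    W    L    W    L
a=3:    W    L    W    L    W    L    W    L    W
a=4:    W    L    W    L    W    L    W    L    W
a=5:    W    L    W    L    W    L    W    L    W
a=6:    W    W    W    W    W    W    W    W    W
a=7:    L    W    L    W    L    W    L    W    L
a=8:    L    W    L    W    L    W    L    W    L
a=9:    L    W    L    W    L    W    L    W    L
Cells with no legal move (terminal, hence L): (0,0), (1,0), (2,0).
The remaining L cells, each justified by listing all of its moves:
(0,2): the only move is to (0,1)(W), a W ⇒ L
(0,4): moves to (0,3)(W), (0,1)(W); every one is W ⇒ L
(0,6): moves to (0,5)(W), (0,3)(W); every one is W ⇒ L
(0,8): moves to (0,7)(W), (0,5)(W); every one is W ⇒ L
(1,2): the only move is to (1,1)(W), a W ⇒ L
(1,4): moves to (1,3)(W), (1,1)(W); every one is W ⇒ L
(1,6): moves to (1,5)(W), (1,3)(W); every one is W ⇒ L
(1,8): moves to (1,7)(W), (1,5)(W); every one is W ⇒ L
(2,2): the only move is to (2,1)(W), a W ⇒ L
(2,4): moves to (2,3)(W), (2,1)(W); every one is W ⇒ L
(2,6): moves to (2,5)(W), (2,3)(W); every one is W ⇒ L
(2,8): moves to (2,7)(W), (2,5)(W); every one is W ⇒ L
(3,1): moves to (0,1)(W), (3,0)(W); every one is W ⇒ L
(3,3): moves to (0,3)(W), (3,2)(W), (3,0)(W); every one is W ⇒ L
(3,5): moves to (0,5)(W), (3,4)(W), (3,2)(W); every one is W ⇒ L
(3,7): moves to (0,7)(W), (3,6)(W), (3,4)(W); every one is W ⇒ L
(4,1): moves to (1,1)(W), (0,1)(W), (4,0)(W); every one is W ⇒ L
(4,3): moves to (1,3)(W), (0,3)(W), (4,2)(W), (4,0)(W); every one is W ⇒ L
(4,5): moves to (1,5)(W), (0,5)(W), (4,4)(W), (4,2)(W); every one is W ⇒ L
(4,7): moves to (1,7)(W), (0,7)(W), (4,6)(W), (4,4)(W); every one is W ⇒ L
(5,1): moves to (2,1)(W), (1,1)(W), (5,0)(W); every one is W ⇒ L
(5,3): moves to (2,3)(W), (1,3)(W), (5,2)(W), (5,0)(W); every one is W ⇒ L
(5,5): moves to (2,5)(W), (1,5)(W), (5,4)(W), (5,2)(W); every one is W ⇒ L
(5,7): moves to (2,7)(W), (1,7)(W), (5,6)(W), (5,4)(W); every one is W ⇒ L
(7,0): moves to (4,0)(W), (3,0)(W); every one is W ⇒ L
(7,2): moves to (4,2)(W), (3,2)(W), (7,1)(W); every one is W ⇒ L
(7,4): moves to (4,4)(W), (3,4)(W), (7,3)(W), (7,1)(W); every one is W ⇒ L
(7,6): moves to (4,6)(W), (3,6)(W), (7,5)(W), (7,3)(W); every one is W ⇒ L
(7,8): moves to (4,8)(W), (3,8)(W), (7,7)(W), (7,5)(W); every one is W ⇒ L
(8,0): moves to (5,0)(W), (4,0)(W); every one is W ⇒ L
(8,2): moves to (5,2)(W), (4,2)(W), (8,1)(W); every one is W ⇒ L
(8,4): moves to (5,4)(W), (4,4)(W), (8,3)(W), (8,1)(W); every one is W ⇒ L
(8,6): moves to (5,6)(W), (4,6)(W), (8,5)(W), (8,3)(W); every one is W ⇒ L
(8,8): moves to (5,8)(W), (4,8)(W), (8,7)(W), (8,5)(W); every one is W ⇒ L
(9,0): moves to (6,0)(W), (5,0)(W); every one is W ⇒ L
(9,2): moves to (6,2)(W), (5,2)(W), (9,1)(W); every one is W ⇒ L
(9,4): moves to (6,4)(W), (5,4)(W), (9,3)(W), (9,1)(W); every one is W ⇒ L
(9,6): moves to (6,6)(W), (5,6)(W), (9,5)(W), (9,3)(W); every one is W ⇒ L
(9,8): moves to (6,8)(W), (5,8)(W), (9,7)(W), (9,5)(W); every one is W ⇒ L
Every other cell has at least one move into one of the L cells above, so it is W.
L cells per row: a=0: 5, a=1: 5, a=2: 5, a=3: 4, a=4: 4, a=5: 4, a=6: 0, a=7: 5, a=8: 5, a=9: 5; total 42.

42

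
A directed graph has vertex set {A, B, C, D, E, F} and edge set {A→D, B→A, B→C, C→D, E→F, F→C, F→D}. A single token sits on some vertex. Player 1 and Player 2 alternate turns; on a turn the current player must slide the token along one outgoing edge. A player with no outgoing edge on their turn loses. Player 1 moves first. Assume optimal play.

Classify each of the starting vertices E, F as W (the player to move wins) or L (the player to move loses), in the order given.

E: L, F: W

Compute win/loss labels from the base case upward. A position with no move is L. Any other position is W if it can reach an L in one move, else L.
Every edge goes from a vertex to one that appears earlier in the order D, C, F, A, B, E, so processing vertices in that order labels each vertex after all of its successors.
D: no outgoing edge → L
C: →D(L), so W
F: →D(L), so W
A: →D(L), so W
B: →A(W), C(W) — all W, so L
E: →F(W) only, which is W, so L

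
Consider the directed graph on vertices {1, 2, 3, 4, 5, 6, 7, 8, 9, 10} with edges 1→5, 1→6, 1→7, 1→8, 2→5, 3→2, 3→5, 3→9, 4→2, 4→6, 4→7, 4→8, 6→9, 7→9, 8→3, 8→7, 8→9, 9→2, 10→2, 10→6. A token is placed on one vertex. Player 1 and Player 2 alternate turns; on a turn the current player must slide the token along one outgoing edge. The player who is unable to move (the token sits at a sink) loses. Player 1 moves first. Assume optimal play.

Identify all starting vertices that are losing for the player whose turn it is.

Positions with no move are L. A position that does have a move is losing for the player to move precisely when every available move leads to a winning position for the opponent. Fill in the labels:
Every edge goes from a vertex to one that appears earlier in the order 5, 2, 9, 7, 6, 3, 8, 4, 10, 1, so processing vertices in that order labels each vertex after all of its successors.
5: no outgoing edge → L
2: →5(L), so W
9: →2(W) only, which is W, so L
7: →9(L), so W
6: →9(L), so W
3: →9(L), so W
8: →9(L), so W
4: →8(W), 6(W), 7(W), 2(W) — all W, so L
10: →6(W), 2(W) — all W, so L
1: →5(L), so W
The losing starting vertices are exactly the entries labelled L in this table (4 of them).

4, 5, 9, 10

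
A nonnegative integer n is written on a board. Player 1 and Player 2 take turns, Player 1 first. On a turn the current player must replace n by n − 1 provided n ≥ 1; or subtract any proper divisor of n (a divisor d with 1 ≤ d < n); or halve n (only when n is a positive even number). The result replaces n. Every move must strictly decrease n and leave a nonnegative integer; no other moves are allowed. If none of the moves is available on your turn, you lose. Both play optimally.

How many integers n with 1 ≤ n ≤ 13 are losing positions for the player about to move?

6

Work bottom-up. With no move the player to move loses. Otherwise the position is W if at least one move leads to an L position for the opponent, and L if every move leads to a W.
n=0: no move → L
n=1: reaches L-position 0 → W
n=2: only reaches 1(W), which is W → L
n=3: reaches L-position 2 → W
n=4: reaches L-position 2 → W
n=5: only reaches 4(W), which is W → L
n=6: reaches L-position 5 → W
n=7: only reaches 6(W), which is W → L
n=8: reaches L-position 7 → W
n=9: only reaches 6(W), 8(W), all W → L
n=10: reaches L-position 5 → W
n=11: only reaches 10(W), which is W → L
n=12: reaches L-position 9 → W
n=13: only reaches 12(W), which is W → L
L entries with 1 ≤ n ≤ 13 (n=0 is outside the asked range and is not counted): n = 2, 5, 7, 9, 11, 13; that makes 6.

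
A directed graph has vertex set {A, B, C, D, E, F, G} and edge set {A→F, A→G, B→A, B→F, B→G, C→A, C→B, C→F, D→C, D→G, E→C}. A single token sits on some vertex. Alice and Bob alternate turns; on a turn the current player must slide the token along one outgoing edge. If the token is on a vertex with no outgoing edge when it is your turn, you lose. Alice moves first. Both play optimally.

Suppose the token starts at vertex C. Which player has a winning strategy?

Work bottom-up. With no move the player to move loses. Otherwise the position is W if at least one move leads to an L position for the opponent, and L if every move leads to a W.
Every edge goes from a vertex to one that appears earlier in the order F, G, A, B, C, E, D, so processing vertices in that order labels each vertex after all of its successors.
F: no outgoing edge → L
G: no outgoing edge → L
A: W (go to G, an L position)
B: W (go to G, an L position)
C: W (go to F, an L position)
E: L (sole option C(W) is W)
D: W (go to G, an L position)
From C Alice can move to F, reaching an L position.

Alice wins.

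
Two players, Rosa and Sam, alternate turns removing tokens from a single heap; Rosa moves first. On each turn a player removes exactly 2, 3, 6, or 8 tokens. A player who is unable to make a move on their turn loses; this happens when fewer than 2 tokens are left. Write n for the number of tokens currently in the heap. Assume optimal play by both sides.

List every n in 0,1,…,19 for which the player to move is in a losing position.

0, 1, 5, 10, 14, 15, 19

Classify positions by backward induction: terminal positions (no move available) are L. From any other position, the mover wins iff some move reaches an L.
n=0: no move → L
n=1: no move → L
n=2: →0(L), so W
n=3: →1(L), so W
n=4: →1(L), so W
n=5: →3(W), 2(W) — all W, so L
n=6: →0(L), so W
n=7: →5(L), so W
n=8: →5(L), so W
n=9: →1(L), so W
n=10: →8(W), 7(W), 4(W), 2(W) — all W, so L
n=11: →5(L), so W
n=12: →10(L), so W
n=13: →10(L), so W
n=14: →12(W), 11(W), 8(W), 6(W) — all W, so L
n=15: →13(W), 12(W), 9(W), 7(W) — all W, so L
n=16: →14(L), so W
n=17: →15(L), so W
n=18: →15(L), so W
n=19: →17(W), 16(W), 13(W), 11(W) — all W, so L
Reading off the rows marked L gives the requested list; there are 7 such values of n.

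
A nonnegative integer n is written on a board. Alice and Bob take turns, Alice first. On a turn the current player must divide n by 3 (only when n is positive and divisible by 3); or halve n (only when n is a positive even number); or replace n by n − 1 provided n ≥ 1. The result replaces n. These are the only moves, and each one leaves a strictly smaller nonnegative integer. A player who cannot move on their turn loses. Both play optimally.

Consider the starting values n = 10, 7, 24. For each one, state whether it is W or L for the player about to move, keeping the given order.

Classify positions by backward induction: terminal positions (no move available) are L. From any other position, the mover wins iff some move reaches an L.
n=0: no move → L
n=1: W (go to 0, an L position)
n=2: L (sole option 1(W) is W)
n=3: W (go to 2, an L position)
n=4: W (go to 2, an L position)
n=5: L (sole option 4(W) is W)
n=6: W (go to 2, an L position)
n=7: L (sole option 6(W) is W)
n=8: W (go to 7, an L position)
n=9: L (options 3(W), 8(W) are all W)
n=10: W (go to 5, an L position)
n=11: L (sole option 10(W) is W)
n=12: W (go to 11, an L position)
n=13: L (sole option 12(W) is W)
n=14: W (go to 7, an L position)
n=15: W (go to 5, an L position)
n=16: L (options 8(W), 15(W) are all W)
n=17: W (go to 16, an L position)
n=18: W (go to 9, an L position)
n=19: L (sole option 18(W) is W)
n=20: W (go to 19, an L position)
n=21: W (go to 7, an L position)
n=22: W (go to 11, an L position)
n=23: L (sole option 22(W) is W)
n=24: W (go to 23, an L position)

10: W, 7: L, 24: W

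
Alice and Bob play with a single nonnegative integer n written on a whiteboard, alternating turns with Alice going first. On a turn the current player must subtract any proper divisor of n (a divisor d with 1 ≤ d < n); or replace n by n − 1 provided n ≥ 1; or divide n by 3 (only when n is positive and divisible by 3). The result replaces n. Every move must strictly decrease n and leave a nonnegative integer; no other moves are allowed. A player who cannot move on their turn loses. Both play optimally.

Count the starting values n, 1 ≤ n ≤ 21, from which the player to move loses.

8

Use the standard recursion: the mover loses at a terminal position; elsewhere, the mover wins exactly when some move hands the opponent an L position.
n=0: no move → L
n=1: →0(L), so W
n=2: →1(W) only, which is W, so L
n=3: →2(L), so W
n=4: →2(L), so W
n=5: →4(W) only, which is W, so L
n=6: →2(L), so W
n=7: →6(W) only, which is W, so L
n=8: →7(L), so W
n=9: →3(W), 6(W), 8(W) — all W, so L
n=10: →5(L), so W
n=11: →10(W) only, which is W, so L
n=12: →9(L), so W
n=13: →12(W) only, which is W, so L
n=14: →7(L), so W
n=15: →5(L), so W
n=16: →8(W), 12(W), 14(W), 15(W) — all W, so L
n=17: →16(L), so W
n=18: →9(L), so W
n=19: →18(W) only, which is W, so L
n=20: →16(L), so W
n=21: →7(L), so W
L entries with 1 ≤ n ≤ 21 (n=0 is outside the asked range and is not counted): n = 2, 5, 7, 9, 11, 13, 16, 19; that makes 8.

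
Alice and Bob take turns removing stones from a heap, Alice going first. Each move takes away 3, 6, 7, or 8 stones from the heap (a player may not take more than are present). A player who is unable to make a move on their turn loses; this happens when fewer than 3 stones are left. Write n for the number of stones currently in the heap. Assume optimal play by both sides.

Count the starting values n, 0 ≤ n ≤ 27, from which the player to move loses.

9

Build the W/L table. Terminal = L. A non-terminal position is W if it has a move to some L; otherwise it is L.
n=0: no move → L
n=1: no move → L
n=2: no move → L
n=3: can move to 0, which is L ⇒ W
n=4: can move to 1, which is L ⇒ W
n=5: can move to 2, which is L ⇒ W
n=6: can move to 0, which is L ⇒ W
n=7: can move to 1, which is L ⇒ W
n=8: can move to 2, which is L ⇒ W
n=9: can move to 2, which is L ⇒ W
n=10: can move to 2, which is L ⇒ W
n=11: moves to 8(W), 5(W), 4(W), 3(W); every one is W ⇒ L
n=12: moves to 9(W), 6(W), 5(W), 4(W); every one is W ⇒ L
n=13: moves to 10(W), 7(W), 6(W), 5(W); every one is W ⇒ L
n=14: can move to 11, which is L ⇒ W
n=15: can move to 12, which is L ⇒ W
n=16: can move to 13, which is L ⇒ W
n=17: can move to 11, which is L ⇒ W
n=18: can move to 12, which is L ⇒ W
n=19: can move to 13, which is L ⇒ W
n=20: can move to 13, which is L ⇒ W
n=21: can move to 13, which is L ⇒ W
n=22: moves to 19(W), 16(W), 15(W), 14(W); every one is W ⇒ L
n=23: moves to 20(W), 17(W), 16(W), 15(W); every one is W ⇒ L
n=24: moves to 21(W), 18(W), 17(W), 16(W); every one is W ⇒ L
n=25: can move to 22, which is L ⇒ W
n=26: can move to 23, which is L ⇒ W
n=27: can move to 24, which is L ⇒ W
L entries with 0 ≤ n ≤ 27: n = 0, 1, 2, 11, 12, 13, 22, 23, 24; that makes 9.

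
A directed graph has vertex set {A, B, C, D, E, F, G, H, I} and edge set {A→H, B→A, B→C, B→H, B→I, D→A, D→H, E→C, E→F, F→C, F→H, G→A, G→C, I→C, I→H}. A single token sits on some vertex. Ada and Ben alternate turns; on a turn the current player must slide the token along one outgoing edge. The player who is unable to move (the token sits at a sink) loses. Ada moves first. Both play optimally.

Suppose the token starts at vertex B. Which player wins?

Ada wins.

Work bottom-up. With no move the player to move loses. Otherwise the position is W if at least one move leads to an L position for the opponent, and L if every move leads to a W.
Every edge goes from a vertex to one that appears earlier in the order H, C, F, A, G, I, E, B, D, so processing vertices in that order labels each vertex after all of its successors.
H: no outgoing edge → L
C: no outgoing edge → L
F: reaches L-position C → W
A: reaches L-position H → W
G: reaches L-position C → W
I: reaches L-position C → W
E: reaches L-position C → W
B: reaches L-position C → W
D: reaches L-position H → W
The starting position B is W: Ada should move to C, handing over an L position.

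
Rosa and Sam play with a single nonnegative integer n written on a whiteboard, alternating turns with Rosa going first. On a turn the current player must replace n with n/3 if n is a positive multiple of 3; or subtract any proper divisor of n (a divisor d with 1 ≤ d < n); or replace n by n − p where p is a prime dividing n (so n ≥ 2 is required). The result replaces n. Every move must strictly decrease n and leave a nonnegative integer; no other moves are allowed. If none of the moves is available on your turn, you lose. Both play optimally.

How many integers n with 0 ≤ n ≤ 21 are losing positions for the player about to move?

6

Classify positions by backward induction: terminal positions (no move available) are L. From any other position, the mover wins iff some move reaches an L.
n=0: no move → L
n=1: no move → L
n=2: reaches L-position 0 → W
n=3: reaches L-position 0 → W
n=4: only reaches 2(W), 3(W), all W → L
n=5: reaches L-position 0 → W
n=6: reaches L-position 4 → W
n=7: reaches L-position 0 → W
n=8: reaches L-position 4 → W
n=9: only reaches 3(W), 6(W), 8(W), all W → L
n=10: reaches L-position 9 → W
n=11: reaches L-position 0 → W
n=12: reaches L-position 4 → W
n=13: reaches L-position 0 → W
n=14: only reaches 7(W), 12(W), 13(W), all W → L
n=15: reaches L-position 14 → W
n=16: reaches L-position 14 → W
n=17: reaches L-position 0 → W
n=18: reaches L-position 9 → W
n=19: reaches L-position 0 → W
n=20: only reaches 10(W), 15(W), 16(W), 18(W), 19(W), all W → L
n=21: reaches L-position 14 → W
L entries with 0 ≤ n ≤ 21: n = 0, 1, 4, 9, 14, 20; that makes 6.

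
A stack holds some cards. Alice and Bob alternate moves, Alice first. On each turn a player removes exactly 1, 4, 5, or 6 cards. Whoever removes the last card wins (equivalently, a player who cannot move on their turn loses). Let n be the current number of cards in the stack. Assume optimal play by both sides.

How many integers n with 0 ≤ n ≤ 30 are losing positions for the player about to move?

Label each position W (a win for the player to move) or L (a loss). A position with no legal move is L; any other position is W exactly when some move reaches an L, and L when every move reaches a W.
n=0: no move → L
n=1: →0(L), so W
n=2: →1(W) only, which is W, so L
n=3: →2(L), so W
n=4: →0(L), so W
n=5: →0(L), so W
n=6: →2(L), so W
n=7: →2(L), so W
n=8: →2(L), so W
n=9: →8(W), 5(W), 4(W), 3(W) — all W, so L
n=10: →9(L), so W
n=11: →10(W), 7(W), 6(W), 5(W) — all W, so L
n=12: →11(L), so W
n=13: →9(L), so W
n=14: →9(L), so W
n=15: →11(L), so W
n=16: →11(L), so W
n=17: →11(L), so W
n=18: →17(W), 14(W), 13(W), 12(W) — all W, so L
n=19: →18(L), so W
n=20: →19(W), 16(W), 15(W), 14(W) — all W, so L
n=21: →20(L), so W
n=22: →18(L), so W
n=23: →18(L), so W
n=24: →20(L), so W
n=25: →20(L), so W
n=26: →20(L), so W
n=27: →26(W), 23(W), 22(W), 21(W) — all W, so L
n=28: →27(L), so W
n=29: →28(W), 25(W), 24(W), 23(W) — all W, so L
n=30: →29(L), so W
L entries with 0 ≤ n ≤ 30: n = 0, 2, 9, 11, 18, 20, 27, 29; that makes 8.

8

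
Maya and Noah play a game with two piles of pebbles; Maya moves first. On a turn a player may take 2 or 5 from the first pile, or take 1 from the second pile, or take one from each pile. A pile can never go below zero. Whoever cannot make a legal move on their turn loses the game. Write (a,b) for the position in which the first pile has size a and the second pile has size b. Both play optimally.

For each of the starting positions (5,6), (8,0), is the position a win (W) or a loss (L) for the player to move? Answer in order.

Build the W/L table. Terminal = L. A non-terminal position is W if it has a move to some L; otherwise it is L.
No move ever increases a pile, so every position that can arise here has a ≤ 8 and b ≤ 6; it is enough to label the cells with 0 ≤ a ≤ 8 and 0 ≤ b ≤ 6.
Every move lowers a or b (never raises either), so fill the grid row by row in increasing a, and left to right within a row: each cell's successors are then already labelled.
      b=0  b=1  b=2  b=3  b=4  b=5  b=6
a=0:    L    W    L    W    L    W    L
a=1:    L    W    L    W    L    W    L
a=2:    W    W    W    W    W    W    W
a=3:    W    L    W    L    W    L    W
a=4:    L    W    W    L    W    L    W
a=5:    W    W    W    W    W    W    W
a=6:    W    L    W    W    W    W    W
a=7:    L    W    W    L    W    L    W
a=8:    L    W    L    W    W    W    W
Cells with no legal move (terminal, hence L): (0,0), (1,0).
The remaining L cells, each justified by listing all of its moves:
(0,2): the only move is to (0,1)(W), a W ⇒ L
(0,4): the only move is to (0,3)(W), a W ⇒ L
(0,6): the only move is to (0,5)(W), a W ⇒ L
(1,2): moves to (1,1)(W), (0,1)(W); every one is W ⇒ L
(1,4): moves to (1,3)(W), (0,3)(W); every one is W ⇒ L
(1,6): moves to (1,5)(W), (0,5)(W); every one is W ⇒ L
(3,1): moves to (1,1)(W), (3,0)(W), (2,0)(W); every one is W ⇒ L
(3,3): moves to (1,3)(W), (3,2)(W), (2,2)(W); every one is W ⇒ L
(3,5): moves to (1,5)(W), (3,4)(W), (2,4)(W); every one is W ⇒ L
(4,0): the only move is to (2,0)(W), a W ⇒ L
(4,3): moves to (2,3)(W), (4,2)(W), (3,2)(W); every one is W ⇒ L
(4,5): moves to (2,5)(W), (4,4)(W), (3,4)(W); every one is W ⇒ L
(6,1): moves to (4,1)(W), (1,1)(W), (6,0)(W), (5,0)(W); every one is W ⇒ L
(7,0): moves to (5,0)(W), (2,0)(W); every one is W ⇒ L
(7,3): moves to (5,3)(W), (2,3)(W), (7,2)(W), (6,2)(W); every one is W ⇒ L
(7,5): moves to (5,5)(W), (2,5)(W), (7,4)(W), (6,4)(W); every one is W ⇒ L
(8,0): moves to (6,0)(W), (3,0)(W); every one is W ⇒ L
(8,2): moves to (6,2)(W), (3,2)(W), (8,1)(W), (7,1)(W); every one is W ⇒ L
Every other cell has at least one move into one of the L cells above, so it is W.
(5,6): the move to (0,6) reaches an L cell, so W
(8,0): one of the L cells justified above, so L

(5,6): W, (8,0): L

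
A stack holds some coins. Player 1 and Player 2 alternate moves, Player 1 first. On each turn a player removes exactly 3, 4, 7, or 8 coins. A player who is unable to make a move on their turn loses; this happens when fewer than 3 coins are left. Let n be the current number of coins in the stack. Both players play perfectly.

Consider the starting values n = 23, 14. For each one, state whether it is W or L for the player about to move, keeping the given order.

23: L, 14: W

Compute win/loss labels from the base case upward. A position with no move is L. Any other position is W if it can reach an L in one move, else L.
n=0: no move → L
n=1: no move → L
n=2: no move → L
n=3: reaches L-position 0 → W
n=4: reaches L-position 1 → W
n=5: reaches L-position 2 → W
n=6: reaches L-position 2 → W
n=7: reaches L-position 0 → W
n=8: reaches L-position 1 → W
n=9: reaches L-position 2 → W
n=10: reaches L-position 2 → W
n=11: only reaches 8(W), 7(W), 4(W), 3(W), all W → L
n=12: only reaches 9(W), 8(W), 5(W), 4(W), all W → L
n=13: only reaches 10(W), 9(W), 6(W), 5(W), all W → L
n=14: reaches L-position 11 → W
n=15: reaches L-position 12 → W
n=16: reaches L-position 13 → W
n=17: reaches L-position 13 → W
n=18: reaches L-position 11 → W
n=19: reaches L-position 12 → W
n=20: reaches L-position 13 → W
n=21: reaches L-position 13 → W
n=22: only reaches 19(W), 18(W), 15(W), 14(W), all W → L
n=23: only reaches 20(W), 19(W), 16(W), 15(W), all W → L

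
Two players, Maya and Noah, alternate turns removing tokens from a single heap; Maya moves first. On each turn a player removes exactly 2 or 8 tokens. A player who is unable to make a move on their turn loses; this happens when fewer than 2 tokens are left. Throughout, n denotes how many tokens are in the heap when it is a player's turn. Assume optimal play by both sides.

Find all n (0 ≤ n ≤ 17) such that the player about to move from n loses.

0, 1, 4, 5, 10, 11, 14, 15

Positions with no move are L. A position that does have a move is losing for the player to move precisely when every available move leads to a winning position for the opponent. Fill in the labels:
n=0: no move → L
n=1: no move → L
n=2: W (go to 0, an L position)
n=3: W (go to 1, an L position)
n=4: L (sole option 2(W) is W)
n=5: L (sole option 3(W) is W)
n=6: W (go to 4, an L position)
n=7: W (go to 5, an L position)
n=8: W (go to 0, an L position)
n=9: W (go to 1, an L position)
n=10: L (options 8(W), 2(W) are all W)
n=11: L (options 9(W), 3(W) are all W)
n=12: W (go to 10, an L position)
n=13: W (go to 11, an L position)
n=14: L (options 12(W), 6(W) are all W)
n=15: L (options 13(W), 7(W) are all W)
n=16: W (go to 14, an L position)
n=17: W (go to 15, an L position)
Reading off the rows marked L gives the requested list; there are 8 such values of n.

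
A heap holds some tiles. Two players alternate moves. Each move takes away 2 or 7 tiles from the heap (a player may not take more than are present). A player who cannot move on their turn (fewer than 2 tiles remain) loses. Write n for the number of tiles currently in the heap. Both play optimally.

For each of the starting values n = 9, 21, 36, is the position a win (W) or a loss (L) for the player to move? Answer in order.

Use the standard recursion: the mover loses at a terminal position; elsewhere, the mover wins exactly when some move hands the opponent an L position.
n=0: no move → L
n=1: no move → L
n=2: can move to 0, which is L ⇒ W
n=3: can move to 1, which is L ⇒ W
n=4: the only move is to 2(W), a W ⇒ L
n=5: the only move is to 3(W), a W ⇒ L
n=6: can move to 4, which is L ⇒ W
n=7: can move to 5, which is L ⇒ W
n=8: can move to 1, which is L ⇒ W
n=9: moves to 7(W), 2(W); every one is W ⇒ L
n=10: moves to 8(W), 3(W); every one is W ⇒ L
n=11: can move to 9, which is L ⇒ W
n=12: can move to 10, which is L ⇒ W
n=13: moves to 11(W), 6(W); every one is W ⇒ L
n=14: moves to 12(W), 7(W); every one is W ⇒ L
n=15: can move to 13, which is L ⇒ W
n=16: can move to 14, which is L ⇒ W
n=17: can move to 10, which is L ⇒ W
n=18: moves to 16(W), 11(W); every one is W ⇒ L
n=19: moves to 17(W), 12(W); every one is W ⇒ L
n=20: can move to 18, which is L ⇒ W
n=21: can move to 19, which is L ⇒ W
n=22: moves to 20(W), 15(W); every one is W ⇒ L
n=23: moves to 21(W), 16(W); every one is W ⇒ L
n=24: can move to 22, which is L ⇒ W
n=25: can move to 23, which is L ⇒ W
n=26: can move to 19, which is L ⇒ W
n=27: moves to 25(W), 20(W); every one is W ⇒ L
n=28: moves to 26(W), 21(W); every one is W ⇒ L
n=29: can move to 27, which is L ⇒ W
n=30: can move to 28, which is L ⇒ W
n=31: moves to 29(W), 24(W); every one is W ⇒ L
n=32: moves to 30(W), 25(W); every one is W ⇒ L
n=33: can move to 31, which is L ⇒ W
n=34: can move to 32, which is L ⇒ W
n=35: can move to 28, which is L ⇒ W
n=36: moves to 34(W), 29(W); every one is W ⇒ L

9: L, 21: W, 36: L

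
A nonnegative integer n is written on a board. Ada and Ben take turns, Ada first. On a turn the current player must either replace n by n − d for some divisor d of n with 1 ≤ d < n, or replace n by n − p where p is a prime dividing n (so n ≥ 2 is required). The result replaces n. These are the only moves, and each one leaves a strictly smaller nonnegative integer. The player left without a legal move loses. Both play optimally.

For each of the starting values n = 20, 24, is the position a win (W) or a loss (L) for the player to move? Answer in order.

20: L, 24: W

Work bottom-up. With no move the player to move loses. Otherwise the position is W if at least one move leads to an L position for the opponent, and L if every move leads to a W.
n=0: no move → L
n=1: no move → L
n=2: can move to 0, which is L ⇒ W
n=3: can move to 0, which is L ⇒ W
n=4: moves to 2(W), 3(W); every one is W ⇒ L
n=5: can move to 0, which is L ⇒ W
n=6: can move to 4, which is L ⇒ W
n=7: can move to 0, which is L ⇒ W
n=8: can move to 4, which is L ⇒ W
n=9: moves to 6(W), 8(W); every one is W ⇒ L
n=10: can move to 9, which is L ⇒ W
n=11: can move to 0, which is L ⇒ W
n=12: can move to 9, which is L ⇒ W
n=13: can move to 0, which is L ⇒ W
n=14: moves to 7(W), 12(W), 13(W); every one is W ⇒ L
n=15: can move to 14, which is L ⇒ W
n=16: can move to 14, which is L ⇒ W
n=17: can move to 0, which is L ⇒ W
n=18: can move to 9, which is L ⇒ W
n=19: can move to 0, which is L ⇒ W
n=20: moves to 10(W), 15(W), 16(W), 18(W), 19(W); every one is W ⇒ L
n=21: can move to 14, which is L ⇒ W
n=22: can move to 20, which is L ⇒ W
n=23: can move to 0, which is L ⇒ W
n=24: can move to 20, which is L ⇒ W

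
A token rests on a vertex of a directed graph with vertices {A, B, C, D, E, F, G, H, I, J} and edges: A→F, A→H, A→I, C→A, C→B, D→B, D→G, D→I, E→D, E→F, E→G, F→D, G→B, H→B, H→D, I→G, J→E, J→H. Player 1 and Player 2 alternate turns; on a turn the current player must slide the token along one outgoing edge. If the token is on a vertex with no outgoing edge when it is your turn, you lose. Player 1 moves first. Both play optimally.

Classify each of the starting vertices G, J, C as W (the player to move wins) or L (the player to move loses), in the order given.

Work bottom-up. With no move the player to move loses. Otherwise the position is W if at least one move leads to an L position for the opponent, and L if every move leads to a W.
Every edge goes from a vertex to one that appears earlier in the order B, G, I, D, F, H, A, E, J, C, so processing vertices in that order labels each vertex after all of its successors.
B: no outgoing edge → L
G: W (go to B, an L position)
I: L (sole option G(W) is W)
D: W (go to I, an L position)
F: L (sole option D(W) is W)
H: W (go to B, an L position)
A: W (go to F, an L position)
E: W (go to F, an L position)
J: L (options E(W), H(W) are all W)
C: W (go to B, an L position)

G: W, J: L, C: W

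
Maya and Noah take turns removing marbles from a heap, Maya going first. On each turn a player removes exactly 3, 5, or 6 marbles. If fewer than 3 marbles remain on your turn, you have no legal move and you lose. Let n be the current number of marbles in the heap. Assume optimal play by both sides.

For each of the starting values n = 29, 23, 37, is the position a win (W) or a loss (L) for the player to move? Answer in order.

29: L, 23: W, 37: L

Build the W/L table. Terminal = L. A non-terminal position is W if it has a move to some L; otherwise it is L.
n=0: no move → L
n=1: no move → L
n=2: no move → L
n=3: W (go to 0, an L position)
n=4: W (go to 1, an L position)
n=5: W (go to 2, an L position)
n=6: W (go to 1, an L position)
n=7: W (go to 2, an L position)
n=8: W (go to 2, an L position)
n=9: L (options 6(W), 4(W), 3(W) are all W)
n=10: L (options 7(W), 5(W), 4(W) are all W)
n=11: L (options 8(W), 6(W), 5(W) are all W)
n=12: W (go to 9, an L position)
n=13: W (go to 10, an L position)
n=14: W (go to 11, an L position)
n=15: W (go to 10, an L position)
n=16: W (go to 11, an L position)
n=17: W (go to 11, an L position)
n=18: L (options 15(W), 13(W), 12(W) are all W)
n=19: L (options 16(W), 14(W), 13(W) are all W)
n=20: L (options 17(W), 15(W), 14(W) are all W)
n=21: W (go to 18, an L position)
n=22: W (go to 19, an L position)
n=23: W (go to 20, an L position)
n=24: W (go to 19, an L position)
n=25: W (go to 20, an L position)
n=26: W (go to 20, an L position)
n=27: L (options 24(W), 22(W), 21(W) are all W)
n=28: L (options 25(W), 23(W), 22(W) are all W)
n=29: L (options 26(W), 24(W), 23(W) are all W)
n=30: W (go to 27, an L position)
n=31: W (go to 28, an L position)
n=32: W (go to 29, an L position)
n=33: W (go to 28, an L position)
n=34: W (go to 29, an L position)
n=35: W (go to 29, an L position)
n=36: L (options 33(W), 31(W), 30(W) are all W)
n=37: L (options 34(W), 32(W), 31(W) are all W)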